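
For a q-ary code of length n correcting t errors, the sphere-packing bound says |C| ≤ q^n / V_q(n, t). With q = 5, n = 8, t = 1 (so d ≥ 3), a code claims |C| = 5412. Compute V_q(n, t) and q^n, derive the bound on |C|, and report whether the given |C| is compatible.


V_q(n, t) = 33, q^n = 390625, Hamming bound = 11837, |C| = 5412 ≤ bound (satisfied).

Step 1: Compute V_q(n, t) = Σ_{j=0}^1 C(n, j) (q−1)^j.
  j = 0: C(8,0)·(4)^0 = 1·1 = 1.
  j = 1: C(8,1)·(4)^1 = 8·4 = 32.
  V_q(n, t) = 1 + 32 = 33.
Step 2: q^n = 5^8 = 390625.
Step 3: Hamming bound ⌊q^n / V_q(n,t)⌋ = ⌊390625/33⌋ = 11837.
Step 4: Compare |C| = 5412 to 11837: satisfied.
The claimed |C| lies below the Hamming bound.


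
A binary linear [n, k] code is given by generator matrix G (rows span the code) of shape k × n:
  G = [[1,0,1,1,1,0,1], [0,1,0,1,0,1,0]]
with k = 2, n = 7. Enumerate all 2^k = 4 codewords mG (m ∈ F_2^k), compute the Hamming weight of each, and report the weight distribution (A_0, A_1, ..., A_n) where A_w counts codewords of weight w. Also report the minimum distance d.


Weight distribution: A_0 = 1, A_3 = 1, A_5 = 1, A_6 = 1. Minimum distance d = 3.

Enumerate all 2^2 = 4 messages m ∈ F_2^2.
For each, compute codeword c = mG in F_2^7, then tally its weight.
  m = 00 → c = 0000000, weight = 0.
  m = 10 → c = 1011101, weight = 5.
  m = 01 → c = 0101010, weight = 3.
  m = 11 → c = 1110111, weight = 6.
Tally weights:
  weight 0: 1 codewords.
  weight 3: 1 codewords.
  weight 5: 1 codewords.
  weight 6: 1 codewords.
Minimum distance d = smallest w > 0 with A_w > 0 = 3.
Sanity: Σ A_w = 4 = 2^2 = 4 ✓.


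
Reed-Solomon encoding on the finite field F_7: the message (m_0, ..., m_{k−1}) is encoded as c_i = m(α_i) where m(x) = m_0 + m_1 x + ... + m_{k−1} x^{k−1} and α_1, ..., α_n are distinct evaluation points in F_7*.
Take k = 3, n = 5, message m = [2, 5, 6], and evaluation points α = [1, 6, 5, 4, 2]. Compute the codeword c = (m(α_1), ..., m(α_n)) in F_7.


c = [6, 3, 2, 6, 1]

Message polynomial: m(x) = 2 + 5·x + 6·x^2 (mod 7).
For each evaluation point α_i, compute m(α_i) mod 7:
  α_1 = 1: Horner steps 6 → 4 → 6, so m(1) = 6.
  α_2 = 6: Horner steps 6 → 6 → 3, so m(6) = 3.
  α_3 = 5: Horner steps 6 → 0 → 2, so m(5) = 2.
  α_4 = 4: Horner steps 6 → 1 → 6, so m(4) = 6.
  α_5 = 2: Horner steps 6 → 3 → 1, so m(2) = 1.
Codeword c = [6, 3, 2, 6, 1] ∈ F_7^5.


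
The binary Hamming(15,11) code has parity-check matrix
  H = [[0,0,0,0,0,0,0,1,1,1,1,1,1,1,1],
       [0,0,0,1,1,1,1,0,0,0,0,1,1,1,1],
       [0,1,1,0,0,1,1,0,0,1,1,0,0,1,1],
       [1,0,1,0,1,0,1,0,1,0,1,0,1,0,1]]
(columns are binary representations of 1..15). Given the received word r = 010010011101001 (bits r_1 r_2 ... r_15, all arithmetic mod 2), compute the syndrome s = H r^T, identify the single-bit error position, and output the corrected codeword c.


s = (1, 1, 1, 1)^T, error position = 15, corrected codeword c = 010010011101000

Compute s = H r^T mod 2 one row at a time:
  s_1 = 1 + 1 + 1 + 0 + 1 + 0 + 0 + 1 = 5 ≡ 1 (mod 2).
  s_2 = 0 + 1 + 0 + 0 + 1 + 0 + 0 + 1 = 3 ≡ 1 (mod 2).
  s_3 = 1 + 0 + 0 + 0 + 1 + 0 + 0 + 1 = 3 ≡ 1 (mod 2).
  s_4 = 0 + 0 + 1 + 0 + 1 + 0 + 0 + 1 = 3 ≡ 1 (mod 2).
s = (1, 1, 1, 1)^T — this equals column 15 of H (binary 1111), so error is at position 15.
Correct: flip bit 15 of r = 010010011101001 to get c = 010010011101000.


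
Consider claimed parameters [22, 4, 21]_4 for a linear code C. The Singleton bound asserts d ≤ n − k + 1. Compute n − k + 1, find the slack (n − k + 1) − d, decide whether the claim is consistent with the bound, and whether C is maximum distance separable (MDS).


Singleton RHS = n − k + 1 = 19, slack = -2, bound violated (no such code; not MDS).

Singleton bound: d ≤ n − k + 1.
Here n = 22, k = 4, so n − k + 1 = 19.
Given d = 21, check d ≤ 19: NO.
Slack = (n − k + 1) − d = -2.
The slack is negative: d = 21 exceeds n − k + 1 = 19 by 2, so the Singleton bound is violated and no linear [22, 4, 21]_4 code can exist. In particular it is not MDS (MDS requires d = n − k + 1 exactly).
Description: the claimed parameters are [22, 4, 21]_4; such a code would be impossible (violates the Singleton bound).


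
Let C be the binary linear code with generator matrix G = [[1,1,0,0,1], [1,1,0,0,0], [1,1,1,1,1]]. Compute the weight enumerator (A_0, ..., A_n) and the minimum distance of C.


Weight distribution: A_0 = 1, A_1 = 1, A_2 = 2, A_3 = 2, A_4 = 1, A_5 = 1. Minimum distance d = 1.

Enumerate all 2^3 = 8 messages m ∈ F_2^3.
For each, compute codeword c = mG in F_2^5, then tally its weight.
  m = 000 → c = 00000, weight = 0.
  m = 100 → c = 11001, weight = 3.
  m = 010 → c = 11000, weight = 2.
  m = 110 → c = 00001, weight = 1.
  m = 001 → c = 11111, weight = 5.
  m = 101 → c = 00110, weight = 2.
  m = 011 → c = 00111, weight = 3.
  m = 111 → c = 11110, weight = 4.
Tally weights:
  weight 0: 1 codewords.
  weight 1: 1 codewords.
  weight 2: 2 codewords.
  weight 3: 2 codewords.
  weight 4: 1 codewords.
  weight 5: 1 codewords.
Minimum distance d = smallest w > 0 with A_w > 0 = 1.
Sanity: Σ A_w = 8 = 2^3 = 8 ✓.


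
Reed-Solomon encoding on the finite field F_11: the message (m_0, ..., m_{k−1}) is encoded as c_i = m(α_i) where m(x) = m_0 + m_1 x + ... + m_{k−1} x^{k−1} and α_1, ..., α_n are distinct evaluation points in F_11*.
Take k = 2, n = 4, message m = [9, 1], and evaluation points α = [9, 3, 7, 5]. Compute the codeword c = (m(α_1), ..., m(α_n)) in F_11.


c = [7, 1, 5, 3]

Message polynomial: m(x) = 9 + 1·x (mod 11).
For each evaluation point α_i, compute m(α_i) mod 11:
  α_1 = 9: Horner steps 1 → 7, so m(9) = 7.
  α_2 = 3: Horner steps 1 → 1, so m(3) = 1.
  α_3 = 7: Horner steps 1 → 5, so m(7) = 5.
  α_4 = 5: Horner steps 1 → 3, so m(5) = 3.
Codeword c = [7, 1, 5, 3] ∈ F_11^4.


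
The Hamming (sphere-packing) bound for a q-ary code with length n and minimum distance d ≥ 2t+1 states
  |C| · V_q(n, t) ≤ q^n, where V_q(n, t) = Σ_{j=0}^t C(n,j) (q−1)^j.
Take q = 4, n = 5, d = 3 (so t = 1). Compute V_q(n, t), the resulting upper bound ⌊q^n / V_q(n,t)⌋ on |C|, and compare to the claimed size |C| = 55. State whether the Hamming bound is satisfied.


V_q(n, t) = 16, q^n = 1024, Hamming bound = 64, |C| = 55 ≤ bound (satisfied).

Step 1: Compute V_q(n, t) = Σ_{j=0}^1 C(n, j) (q−1)^j.
  j = 0: C(5,0)·(3)^0 = 1·1 = 1.
  j = 1: C(5,1)·(3)^1 = 5·3 = 15.
  V_q(n, t) = 1 + 15 = 16.
Step 2: q^n = 4^5 = 1024.
Step 3: Hamming bound ⌊q^n / V_q(n,t)⌋ = ⌊1024/16⌋ = 64.
Step 4: Compare |C| = 55 to 64: satisfied.
The claimed |C| lies below the Hamming bound.


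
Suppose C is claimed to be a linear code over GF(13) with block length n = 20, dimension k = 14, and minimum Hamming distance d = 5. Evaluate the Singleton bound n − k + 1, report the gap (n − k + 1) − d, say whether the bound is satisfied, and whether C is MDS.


Singleton RHS = n − k + 1 = 7, slack = 2, bound satisfied, not MDS.

Singleton bound: d ≤ n − k + 1.
Here n = 20, k = 14, so n − k + 1 = 7.
Given d = 5, check d ≤ 7: YES.
Slack = (n − k + 1) − d = 2.
The code is NOT MDS (slack = 2 > 0).
Description: the claimed parameters are [20, 14, 5]_13; such a code would be non-MDS.


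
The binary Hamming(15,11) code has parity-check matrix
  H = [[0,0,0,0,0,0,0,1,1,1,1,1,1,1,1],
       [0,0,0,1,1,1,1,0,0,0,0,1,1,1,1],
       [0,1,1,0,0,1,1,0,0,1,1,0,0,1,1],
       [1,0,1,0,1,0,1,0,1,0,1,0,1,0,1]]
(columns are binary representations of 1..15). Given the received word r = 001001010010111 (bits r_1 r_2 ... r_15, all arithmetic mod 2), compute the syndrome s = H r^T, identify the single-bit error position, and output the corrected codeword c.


s = (1, 0, 1, 0)^T, error position = 10, corrected codeword c = 001001010110111

Compute s = H r^T mod 2 one row at a time:
  s_1 = 1 + 0 + 0 + 1 + 0 + 1 + 1 + 1 = 5 ≡ 1 (mod 2).
  s_2 = 0 + 0 + 1 + 0 + 0 + 1 + 1 + 1 = 4 ≡ 0 (mod 2).
  s_3 = 0 + 1 + 1 + 0 + 0 + 1 + 1 + 1 = 5 ≡ 1 (mod 2).
  s_4 = 0 + 1 + 0 + 0 + 0 + 1 + 1 + 1 = 4 ≡ 0 (mod 2).
s = (1, 0, 1, 0)^T — this equals column 10 of H (binary 1010), so error is at position 10.
Correct: flip bit 10 of r = 001001010010111 to get c = 001001010110111.


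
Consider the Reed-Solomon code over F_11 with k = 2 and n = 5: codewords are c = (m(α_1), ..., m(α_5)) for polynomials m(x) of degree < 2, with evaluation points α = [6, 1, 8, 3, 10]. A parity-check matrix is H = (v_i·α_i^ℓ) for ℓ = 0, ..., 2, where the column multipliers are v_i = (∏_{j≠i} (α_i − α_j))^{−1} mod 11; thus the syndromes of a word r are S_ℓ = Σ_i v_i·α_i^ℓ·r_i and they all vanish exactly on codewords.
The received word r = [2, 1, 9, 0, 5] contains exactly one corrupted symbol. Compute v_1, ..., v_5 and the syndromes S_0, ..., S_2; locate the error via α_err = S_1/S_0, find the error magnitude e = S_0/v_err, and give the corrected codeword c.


S = (8, 2, 6), error at position 4, error magnitude e = 3, c = [2, 1, 9, 8, 5].

Step 1: column multipliers v_i = (∏_{j≠i}(α_i − α_j))^{−1} mod 11.
  i = 1 (α = 6): (6−1)(6−8)(6−3)(6−10) = 5·(−2)·3·(−4) = 120 ≡ 10, so v_1 = 10^{−1} = 10 (mod 11).
  i = 2 (α = 1): (1−6)(1−8)(1−3)(1−10) = (−5)·(−7)·(−2)·(−9) = 630 ≡ 3, so v_2 = 3^{−1} = 4 (mod 11).
  i = 3 (α = 8): (8−6)(8−1)(8−3)(8−10) = 2·7·5·(−2) = −140 ≡ 3, so v_3 = 3^{−1} = 4 (mod 11).
  i = 4 (α = 3): (3−6)(3−1)(3−8)(3−10) = (−3)·2·(−5)·(−7) = −210 ≡ 10, so v_4 = 10^{−1} = 10 (mod 11).
  i = 5 (α = 10): (10−6)(10−1)(10−8)(10−3) = 4·9·2·7 = 504 ≡ 9, so v_5 = 9^{−1} = 5 (mod 11).
  v = [10, 4, 4, 10, 5].
Step 2: syndromes of r = [2, 1, 9, 0, 5] (all sums mod 11).
  S_0 = Σ v_i r_i = 10·2 + 4·1 + 4·9 + 10·0 + 5·5 = 85 ≡ 8.
  S_1 = Σ v_i α_i r_i = 10·6·2 + 4·1·1 + 4·8·9 + 10·3·0 + 5·10·5 = 662 ≡ 2.
  α_i^2 mod 11 = [3, 1, 9, 9, 1].
  S_2 = Σ v_i α_i^2 r_i = 10·3·2 + 4·1·1 + 4·9·9 + 10·9·0 + 5·1·5 = 413 ≡ 6.
  S = (8, 2, 6) ≠ 0, so r is not a codeword (an error is present).
Step 3: locate the error. For a single error e at position i, S_ℓ = v_i·e·α_i^ℓ, so α_err = S_1/S_0.
  S_0^{−1} = 8^{−1} = 7 (mod 11), so α_err = 2·7 = 14 ≡ 3 = α_4. Error position i = 4.
  Consistency check: S_2/S_1 = 6·6 = 36 ≡ 3 = α_err ✓ (single-error assumption holds).
Step 4: error magnitude e = S_0/v_4 = S_0·∏_{j≠4}(α_4 − α_j) = 8·10 = 80 ≡ 3 (mod 11).
Step 5: correct position 4: c_4 = r_4 − e = 0 − 3 ≡ 8 (mod 11). Hence c = [2, 1, 9, 8, 5].
  Check: interpolating c through the α_i gives m(x) = 3 + 9·x (degree < 2) with m(α_i) = c_i for every i, so c is indeed a codeword.


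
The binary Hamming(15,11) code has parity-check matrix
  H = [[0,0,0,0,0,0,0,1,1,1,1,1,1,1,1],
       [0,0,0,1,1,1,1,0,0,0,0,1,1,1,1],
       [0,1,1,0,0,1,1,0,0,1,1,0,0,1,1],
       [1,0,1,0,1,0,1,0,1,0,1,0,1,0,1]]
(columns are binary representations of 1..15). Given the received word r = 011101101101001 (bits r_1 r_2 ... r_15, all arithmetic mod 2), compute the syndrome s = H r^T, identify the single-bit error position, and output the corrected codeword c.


s = (0, 1, 0, 0)^T, error position = 4, corrected codeword c = 011001101101001

Compute s = H r^T mod 2 one row at a time:
  s_1 = 0 + 1 + 1 + 0 + 1 + 0 + 0 + 1 = 4 ≡ 0 (mod 2).
  s_2 = 1 + 0 + 1 + 1 + 1 + 0 + 0 + 1 = 5 ≡ 1 (mod 2).
  s_3 = 1 + 1 + 1 + 1 + 1 + 0 + 0 + 1 = 6 ≡ 0 (mod 2).
  s_4 = 0 + 1 + 0 + 1 + 1 + 0 + 0 + 1 = 4 ≡ 0 (mod 2).
s = (0, 1, 0, 0)^T — this equals column 4 of H (binary 0100), so error is at position 4.
Correct: flip bit 4 of r = 011101101101001 to get c = 011001101101001.


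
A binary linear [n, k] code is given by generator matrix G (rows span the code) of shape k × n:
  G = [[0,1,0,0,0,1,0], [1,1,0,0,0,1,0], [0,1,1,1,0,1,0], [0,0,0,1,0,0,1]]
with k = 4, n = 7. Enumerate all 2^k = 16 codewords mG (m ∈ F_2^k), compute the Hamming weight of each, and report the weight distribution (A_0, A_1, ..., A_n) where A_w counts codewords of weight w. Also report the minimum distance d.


Weight distribution: A_0 = 1, A_1 = 1, A_2 = 4, A_3 = 4, A_4 = 3, A_5 = 3. Minimum distance d = 1.

Enumerate all 2^4 = 16 messages m ∈ F_2^4.
For each, compute codeword c = mG in F_2^7, then tally its weight.
  m = 0000 → c = 0000000, weight = 0.
  m = 1000 → c = 0100010, weight = 2.
  m = 0100 → c = 1100010, weight = 3.
  m = 1100 → c = 1000000, weight = 1.
  m = 0010 → c = 0111010, weight = 4.
  m = 1010 → c = 0011000, weight = 2.
  m = 0110 → c = 1011000, weight = 3.
  m = 1110 → c = 1111010, weight = 5.
  m = 0001 → c = 0001001, weight = 2.
  m = 1001 → c = 0101011, weight = 4.
  m = 0101 → c = 1101011, weight = 5.
  m = 1101 → c = 1001001, weight = 3.
  m = 0011 → c = 0110011, weight = 4.
  m = 1011 → c = 0010001, weight = 2.
  m = 0111 → c = 1010001, weight = 3.
  m = 1111 → c = 1110011, weight = 5.
Tally weights:
  weight 0: 1 codewords.
  weight 1: 1 codewords.
  weight 2: 4 codewords.
  weight 3: 4 codewords.
  weight 4: 3 codewords.
  weight 5: 3 codewords.
Minimum distance d = smallest w > 0 with A_w > 0 = 1.
Sanity: Σ A_w = 16 = 2^4 = 16 ✓.


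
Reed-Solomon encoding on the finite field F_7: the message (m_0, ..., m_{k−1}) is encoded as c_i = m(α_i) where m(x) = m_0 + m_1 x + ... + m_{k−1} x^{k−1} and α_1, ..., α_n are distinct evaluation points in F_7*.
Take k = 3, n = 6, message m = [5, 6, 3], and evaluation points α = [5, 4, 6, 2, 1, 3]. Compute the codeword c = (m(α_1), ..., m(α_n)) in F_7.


c = [5, 0, 2, 1, 0, 1]

Message polynomial: m(x) = 5 + 6·x + 3·x^2 (mod 7).
For each evaluation point α_i, compute m(α_i) mod 7:
  α_1 = 5: Horner steps 3 → 0 → 5, so m(5) = 5.
  α_2 = 4: Horner steps 3 → 4 → 0, so m(4) = 0.
  α_3 = 6: Horner steps 3 → 3 → 2, so m(6) = 2.
  α_4 = 2: Horner steps 3 → 5 → 1, so m(2) = 1.
  α_5 = 1: Horner steps 3 → 2 → 0, so m(1) = 0.
  α_6 = 3: Horner steps 3 → 1 → 1, so m(3) = 1.
Codeword c = [5, 0, 2, 1, 0, 1] ∈ F_7^6.


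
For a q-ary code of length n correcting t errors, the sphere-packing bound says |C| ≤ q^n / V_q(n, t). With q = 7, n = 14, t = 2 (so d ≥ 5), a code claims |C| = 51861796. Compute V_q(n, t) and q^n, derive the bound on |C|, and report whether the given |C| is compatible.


V_q(n, t) = 3361, q^n = 678223072849, Hamming bound = 201792047, |C| = 51861796 ≤ bound (satisfied).

Step 1: Compute V_q(n, t) = Σ_{j=0}^2 C(n, j) (q−1)^j.
  j = 0: C(14,0)·(6)^0 = 1·1 = 1.
  j = 1: C(14,1)·(6)^1 = 14·6 = 84.
  j = 2: C(14,2)·(6)^2 = 91·36 = 3276.
  V_q(n, t) = 1 + 84 + 3276 = 3361.
Step 2: q^n = 7^14 = 678223072849.
Step 3: Hamming bound ⌊q^n / V_q(n,t)⌋ = ⌊678223072849/3361⌋ = 201792047.
Step 4: Compare |C| = 51861796 to 201792047: satisfied.
The claimed |C| lies below the Hamming bound.


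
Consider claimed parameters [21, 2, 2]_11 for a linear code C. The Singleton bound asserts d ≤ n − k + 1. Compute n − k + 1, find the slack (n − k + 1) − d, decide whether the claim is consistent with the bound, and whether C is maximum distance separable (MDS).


Singleton RHS = n − k + 1 = 20, slack = 18, bound satisfied, not MDS.

Singleton bound: d ≤ n − k + 1.
Here n = 21, k = 2, so n − k + 1 = 20.
Given d = 2, check d ≤ 20: YES.
Slack = (n − k + 1) − d = 18.
The code is NOT MDS (slack = 18 > 0).
Description: the claimed parameters are [21, 2, 2]_11; such a code would be non-MDS.


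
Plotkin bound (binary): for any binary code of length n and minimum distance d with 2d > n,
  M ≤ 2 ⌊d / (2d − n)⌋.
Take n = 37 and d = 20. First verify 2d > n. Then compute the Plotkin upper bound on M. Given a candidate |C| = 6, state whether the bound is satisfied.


Plotkin bound M ≤ 12; given |C| = 6 ≤ bound (satisfied).

Check applicability: 2d = 40, n = 37.
2d − n = 3 > 0, so Plotkin applies.
Compute d/(2d−n) = 20/3 ≈ 6.6667.
⌊d/(2d−n)⌋ = 6.
Plotkin bound: M ≤ 2·6 = 12.
Given |C| = 6, check: satisfied.
This |C| is below the Plotkin bound.


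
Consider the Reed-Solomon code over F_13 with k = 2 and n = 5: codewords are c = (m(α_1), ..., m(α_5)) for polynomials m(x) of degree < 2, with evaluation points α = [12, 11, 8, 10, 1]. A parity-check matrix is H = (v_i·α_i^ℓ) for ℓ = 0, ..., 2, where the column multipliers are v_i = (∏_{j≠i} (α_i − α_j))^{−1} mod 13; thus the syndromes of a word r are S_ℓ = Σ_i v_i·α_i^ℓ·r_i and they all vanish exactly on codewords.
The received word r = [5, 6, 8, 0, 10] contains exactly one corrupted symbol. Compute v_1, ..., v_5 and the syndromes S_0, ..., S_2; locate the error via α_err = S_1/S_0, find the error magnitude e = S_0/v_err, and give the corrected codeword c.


S = (4, 5, 3), error at position 2, error magnitude e = 10, c = [5, 9, 8, 0, 10].

Step 1: column multipliers v_i = (∏_{j≠i}(α_i − α_j))^{−1} mod 13.
  i = 1 (α = 12): (12−11)(12−8)(12−10)(12−1) = 1·4·2·11 = 88 ≡ 10, so v_1 = 10^{−1} = 4 (mod 13).
  i = 2 (α = 11): (11−12)(11−8)(11−10)(11−1) = (−1)·3·1·10 = −30 ≡ 9, so v_2 = 9^{−1} = 3 (mod 13).
  i = 3 (α = 8): (8−12)(8−11)(8−10)(8−1) = (−4)·(−3)·(−2)·7 = −168 ≡ 1, so v_3 = 1^{−1} = 1 (mod 13).
  i = 4 (α = 10): (10−12)(10−11)(10−8)(10−1) = (−2)·(−1)·2·9 = 36 ≡ 10, so v_4 = 10^{−1} = 4 (mod 13).
  i = 5 (α = 1): (1−12)(1−11)(1−8)(1−10) = (−11)·(−10)·(−7)·(−9) = 6930 ≡ 1, so v_5 = 1^{−1} = 1 (mod 13).
  v = [4, 3, 1, 4, 1].
Step 2: syndromes of r = [5, 6, 8, 0, 10] (all sums mod 13).
  S_0 = Σ v_i r_i = 4·5 + 3·6 + 1·8 + 4·0 + 1·10 = 56 ≡ 4.
  S_1 = Σ v_i α_i r_i = 4·12·5 + 3·11·6 + 1·8·8 + 4·10·0 + 1·1·10 = 512 ≡ 5.
  α_i^2 mod 13 = [1, 4, 12, 9, 1].
  S_2 = Σ v_i α_i^2 r_i = 4·1·5 + 3·4·6 + 1·12·8 + 4·9·0 + 1·1·10 = 198 ≡ 3.
  S = (4, 5, 3) ≠ 0, so r is not a codeword (an error is present).
Step 3: locate the error. For a single error e at position i, S_ℓ = v_i·e·α_i^ℓ, so α_err = S_1/S_0.
  S_0^{−1} = 4^{−1} = 10 (mod 13), so α_err = 5·10 = 50 ≡ 11 = α_2. Error position i = 2.
  Consistency check: S_2/S_1 = 3·8 = 24 ≡ 11 = α_err ✓ (single-error assumption holds).
Step 4: error magnitude e = S_0/v_2 = S_0·∏_{j≠2}(α_2 − α_j) = 4·9 = 36 ≡ 10 (mod 13).
Step 5: correct position 2: c_2 = r_2 − e = 6 − 10 ≡ 9 (mod 13). Hence c = [5, 9, 8, 0, 10].
  Check: interpolating c through the α_i gives m(x) = 1 + 9·x (degree < 2) with m(α_i) = c_i for every i, so c is indeed a codeword.


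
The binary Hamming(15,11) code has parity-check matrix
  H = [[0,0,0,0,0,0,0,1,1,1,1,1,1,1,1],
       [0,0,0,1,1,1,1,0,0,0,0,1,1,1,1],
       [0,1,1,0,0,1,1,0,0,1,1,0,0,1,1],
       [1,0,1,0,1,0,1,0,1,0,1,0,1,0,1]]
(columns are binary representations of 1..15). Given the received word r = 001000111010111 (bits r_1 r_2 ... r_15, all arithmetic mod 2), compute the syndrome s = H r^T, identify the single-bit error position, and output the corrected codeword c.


s = (0, 0, 1, 0)^T, error position = 2, corrected codeword c = 011000111010111

Compute s = H r^T mod 2 one row at a time:
  s_1 = 1 + 1 + 0 + 1 + 0 + 1 + 1 + 1 = 6 ≡ 0 (mod 2).
  s_2 = 0 + 0 + 0 + 1 + 0 + 1 + 1 + 1 = 4 ≡ 0 (mod 2).
  s_3 = 0 + 1 + 0 + 1 + 0 + 1 + 1 + 1 = 5 ≡ 1 (mod 2).
  s_4 = 0 + 1 + 0 + 1 + 1 + 1 + 1 + 1 = 6 ≡ 0 (mod 2).
s = (0, 0, 1, 0)^T — this equals column 2 of H (binary 0010), so error is at position 2.
Correct: flip bit 2 of r = 001000111010111 to get c = 011000111010111.


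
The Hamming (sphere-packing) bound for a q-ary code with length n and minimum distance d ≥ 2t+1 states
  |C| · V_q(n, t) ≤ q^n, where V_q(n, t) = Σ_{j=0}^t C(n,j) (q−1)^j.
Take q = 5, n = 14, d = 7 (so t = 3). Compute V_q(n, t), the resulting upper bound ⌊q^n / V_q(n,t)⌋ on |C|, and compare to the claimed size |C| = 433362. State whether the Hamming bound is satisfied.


V_q(n, t) = 24809, q^n = 6103515625, Hamming bound = 246020, |C| = 433362 > bound (violated).

Step 1: Compute V_q(n, t) = Σ_{j=0}^3 C(n, j) (q−1)^j.
  j = 0: C(14,0)·(4)^0 = 1·1 = 1.
  j = 1: C(14,1)·(4)^1 = 14·4 = 56.
  j = 2: C(14,2)·(4)^2 = 91·16 = 1456.
  j = 3: C(14,3)·(4)^3 = 364·64 = 23296.
  V_q(n, t) = 1 + 56 + 1456 + 23296 = 24809.
Step 2: q^n = 5^14 = 6103515625.
Step 3: Hamming bound ⌊q^n / V_q(n,t)⌋ = ⌊6103515625/24809⌋ = 246020.
Step 4: Compare |C| = 433362 to 246020: violated.
The claimed |C| lies above the Hamming bound, so no 5-ary code of length 14 with d ≥ 7 can have 433362 codewords.


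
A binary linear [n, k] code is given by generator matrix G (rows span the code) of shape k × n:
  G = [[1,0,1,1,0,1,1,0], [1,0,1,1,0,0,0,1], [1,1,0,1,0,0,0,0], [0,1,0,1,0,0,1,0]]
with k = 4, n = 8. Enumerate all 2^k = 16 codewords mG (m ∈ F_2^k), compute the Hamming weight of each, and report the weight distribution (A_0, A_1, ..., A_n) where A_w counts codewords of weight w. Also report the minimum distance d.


Weight distribution: A_0 = 1, A_2 = 1, A_3 = 6, A_4 = 5, A_5 = 2, A_6 = 1. Minimum distance d = 2.

Enumerate all 2^4 = 16 messages m ∈ F_2^4.
For each, compute codeword c = mG in F_2^8, then tally its weight.
  m = 0000 → c = 00000000, weight = 0.
  m = 1000 → c = 10110110, weight = 5.
  m = 0100 → c = 10110001, weight = 4.
  m = 1100 → c = 00000111, weight = 3.
  m = 0010 → c = 11010000, weight = 3.
  m = 1010 → c = 01100110, weight = 4.
  m = 0110 → c = 01100001, weight = 3.
  m = 1110 → c = 11010111, weight = 6.
  m = 0001 → c = 01010010, weight = 3.
  m = 1001 → c = 11100100, weight = 4.
  m = 0101 → c = 11100011, weight = 5.
  m = 1101 → c = 01010101, weight = 4.
  m = 0011 → c = 10000010, weight = 2.
  m = 1011 → c = 00110100, weight = 3.
  m = 0111 → c = 00110011, weight = 4.
  m = 1111 → c = 10000101, weight = 3.
Tally weights:
  weight 0: 1 codewords.
  weight 2: 1 codewords.
  weight 3: 6 codewords.
  weight 4: 5 codewords.
  weight 5: 2 codewords.
  weight 6: 1 codewords.
Minimum distance d = smallest w > 0 with A_w > 0 = 2.
Sanity: Σ A_w = 16 = 2^4 = 16 ✓.


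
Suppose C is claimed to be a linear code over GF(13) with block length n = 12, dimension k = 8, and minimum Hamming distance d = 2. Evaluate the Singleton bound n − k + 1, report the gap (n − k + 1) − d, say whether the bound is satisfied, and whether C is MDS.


Singleton RHS = n − k + 1 = 5, slack = 3, bound satisfied, not MDS.

Singleton bound: d ≤ n − k + 1.
Here n = 12, k = 8, so n − k + 1 = 5.
Given d = 2, check d ≤ 5: YES.
Slack = (n − k + 1) − d = 3.
The code is NOT MDS (slack = 3 > 0).
Description: the claimed parameters are [12, 8, 2]_13; such a code would be non-MDS.


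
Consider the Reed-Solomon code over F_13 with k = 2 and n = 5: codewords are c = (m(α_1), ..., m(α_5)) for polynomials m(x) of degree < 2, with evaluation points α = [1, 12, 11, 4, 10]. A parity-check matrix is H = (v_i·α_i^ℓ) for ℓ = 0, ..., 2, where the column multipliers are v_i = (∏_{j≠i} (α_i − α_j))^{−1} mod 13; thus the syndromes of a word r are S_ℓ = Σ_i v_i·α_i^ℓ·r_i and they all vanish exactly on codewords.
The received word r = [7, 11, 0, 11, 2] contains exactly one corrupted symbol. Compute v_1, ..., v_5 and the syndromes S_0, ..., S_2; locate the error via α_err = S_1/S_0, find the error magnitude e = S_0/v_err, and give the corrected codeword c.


S = (6, 11, 5), error at position 4, error magnitude e = 10, c = [7, 11, 0, 1, 2].

Step 1: column multipliers v_i = (∏_{j≠i}(α_i − α_j))^{−1} mod 13.
  i = 1 (α = 1): (1−12)(1−11)(1−4)(1−10) = (−11)·(−10)·(−3)·(−9) = 2970 ≡ 6, so v_1 = 6^{−1} = 11 (mod 13).
  i = 2 (α = 12): (12−1)(12−11)(12−4)(12−10) = 11·1·8·2 = 176 ≡ 7, so v_2 = 7^{−1} = 2 (mod 13).
  i = 3 (α = 11): (11−1)(11−12)(11−4)(11−10) = 10·(−1)·7·1 = −70 ≡ 8, so v_3 = 8^{−1} = 5 (mod 13).
  i = 4 (α = 4): (4−1)(4−12)(4−11)(4−10) = 3·(−8)·(−7)·(−6) = −1008 ≡ 6, so v_4 = 6^{−1} = 11 (mod 13).
  i = 5 (α = 10): (10−1)(10−12)(10−11)(10−4) = 9·(−2)·(−1)·6 = 108 ≡ 4, so v_5 = 4^{−1} = 10 (mod 13).
  v = [11, 2, 5, 11, 10].
Step 2: syndromes of r = [7, 11, 0, 11, 2] (all sums mod 13).
  S_0 = Σ v_i r_i = 11·7 + 2·11 + 5·0 + 11·11 + 10·2 = 240 ≡ 6.
  S_1 = Σ v_i α_i r_i = 11·1·7 + 2·12·11 + 5·11·0 + 11·4·11 + 10·10·2 = 1025 ≡ 11.
  α_i^2 mod 13 = [1, 1, 4, 3, 9].
  S_2 = Σ v_i α_i^2 r_i = 11·1·7 + 2·1·11 + 5·4·0 + 11·3·11 + 10·9·2 = 642 ≡ 5.
  S = (6, 11, 5) ≠ 0, so r is not a codeword (an error is present).
Step 3: locate the error. For a single error e at position i, S_ℓ = v_i·e·α_i^ℓ, so α_err = S_1/S_0.
  S_0^{−1} = 6^{−1} = 11 (mod 13), so α_err = 11·11 = 121 ≡ 4 = α_4. Error position i = 4.
  Consistency check: S_2/S_1 = 5·6 = 30 ≡ 4 = α_err ✓ (single-error assumption holds).
Step 4: error magnitude e = S_0/v_4 = S_0·∏_{j≠4}(α_4 − α_j) = 6·6 = 36 ≡ 10 (mod 13).
Step 5: correct position 4: c_4 = r_4 − e = 11 − 10 ≡ 1 (mod 13). Hence c = [7, 11, 0, 1, 2].
  Check: interpolating c through the α_i gives m(x) = 9 + 11·x (degree < 2) with m(α_i) = c_i for every i, so c is indeed a codeword.


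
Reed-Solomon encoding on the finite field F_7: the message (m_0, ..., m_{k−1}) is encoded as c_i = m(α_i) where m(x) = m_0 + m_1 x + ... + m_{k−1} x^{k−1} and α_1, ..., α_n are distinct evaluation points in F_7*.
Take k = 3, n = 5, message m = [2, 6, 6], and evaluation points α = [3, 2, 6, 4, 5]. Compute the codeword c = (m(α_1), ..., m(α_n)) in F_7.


c = [4, 3, 2, 3, 0]

Message polynomial: m(x) = 2 + 6·x + 6·x^2 (mod 7).
For each evaluation point α_i, compute m(α_i) mod 7:
  α_1 = 3: Horner steps 6 → 3 → 4, so m(3) = 4.
  α_2 = 2: Horner steps 6 → 4 → 3, so m(2) = 3.
  α_3 = 6: Horner steps 6 → 0 → 2, so m(6) = 2.
  α_4 = 4: Horner steps 6 → 2 → 3, so m(4) = 3.
  α_5 = 5: Horner steps 6 → 1 → 0, so m(5) = 0.
Codeword c = [4, 3, 2, 3, 0] ∈ F_7^5.


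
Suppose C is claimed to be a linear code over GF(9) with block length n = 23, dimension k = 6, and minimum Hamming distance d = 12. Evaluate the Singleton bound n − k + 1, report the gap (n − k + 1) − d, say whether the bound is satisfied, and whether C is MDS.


Singleton RHS = n − k + 1 = 18, slack = 6, bound satisfied, not MDS.

Singleton bound: d ≤ n − k + 1.
Here n = 23, k = 6, so n − k + 1 = 18.
Given d = 12, check d ≤ 18: YES.
Slack = (n − k + 1) − d = 6.
The code is NOT MDS (slack = 6 > 0).
Description: the claimed parameters are [23, 6, 12]_9; such a code would be non-MDS.


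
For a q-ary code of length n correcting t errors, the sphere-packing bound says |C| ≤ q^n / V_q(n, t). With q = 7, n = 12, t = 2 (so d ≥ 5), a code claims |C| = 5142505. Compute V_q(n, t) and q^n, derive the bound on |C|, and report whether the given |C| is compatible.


V_q(n, t) = 2449, q^n = 13841287201, Hamming bound = 5651811, |C| = 5142505 ≤ bound (satisfied).

Step 1: Compute V_q(n, t) = Σ_{j=0}^2 C(n, j) (q−1)^j.
  j = 0: C(12,0)·(6)^0 = 1·1 = 1.
  j = 1: C(12,1)·(6)^1 = 12·6 = 72.
  j = 2: C(12,2)·(6)^2 = 66·36 = 2376.
  V_q(n, t) = 1 + 72 + 2376 = 2449.
Step 2: q^n = 7^12 = 13841287201.
Step 3: Hamming bound ⌊q^n / V_q(n,t)⌋ = ⌊13841287201/2449⌋ = 5651811.
Step 4: Compare |C| = 5142505 to 5651811: satisfied.
The claimed |C| lies below the Hamming bound.


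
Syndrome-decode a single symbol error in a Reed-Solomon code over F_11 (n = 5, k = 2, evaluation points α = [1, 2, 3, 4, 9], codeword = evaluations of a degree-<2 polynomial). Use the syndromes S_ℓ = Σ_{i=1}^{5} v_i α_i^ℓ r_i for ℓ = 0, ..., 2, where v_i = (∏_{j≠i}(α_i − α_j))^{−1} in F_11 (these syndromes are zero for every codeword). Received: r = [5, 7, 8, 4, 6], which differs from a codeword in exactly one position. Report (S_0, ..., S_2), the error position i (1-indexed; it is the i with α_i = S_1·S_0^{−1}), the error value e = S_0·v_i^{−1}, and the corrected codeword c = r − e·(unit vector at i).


S = (9, 7, 3), error at position 2, error magnitude e = 6, c = [5, 1, 8, 4, 6].

Step 1: column multipliers v_i = (∏_{j≠i}(α_i − α_j))^{−1} mod 11.
  i = 1 (α = 1): (1−2)(1−3)(1−4)(1−9) = (−1)·(−2)·(−3)·(−8) = 48 ≡ 4, so v_1 = 4^{−1} = 3 (mod 11).
  i = 2 (α = 2): (2−1)(2−3)(2−4)(2−9) = 1·(−1)·(−2)·(−7) = −14 ≡ 8, so v_2 = 8^{−1} = 7 (mod 11).
  i = 3 (α = 3): (3−1)(3−2)(3−4)(3−9) = 2·1·(−1)·(−6) = 12 ≡ 1, so v_3 = 1^{−1} = 1 (mod 11).
  i = 4 (α = 4): (4−1)(4−2)(4−3)(4−9) = 3·2·1·(−5) = −30 ≡ 3, so v_4 = 3^{−1} = 4 (mod 11).
  i = 5 (α = 9): (9−1)(9−2)(9−3)(9−4) = 8·7·6·5 = 1680 ≡ 8, so v_5 = 8^{−1} = 7 (mod 11).
  v = [3, 7, 1, 4, 7].
Step 2: syndromes of r = [5, 7, 8, 4, 6] (all sums mod 11).
  S_0 = Σ v_i r_i = 3·5 + 7·7 + 1·8 + 4·4 + 7·6 = 130 ≡ 9.
  S_1 = Σ v_i α_i r_i = 3·1·5 + 7·2·7 + 1·3·8 + 4·4·4 + 7·9·6 = 579 ≡ 7.
  α_i^2 mod 11 = [1, 4, 9, 5, 4].
  S_2 = Σ v_i α_i^2 r_i = 3·1·5 + 7·4·7 + 1·9·8 + 4·5·4 + 7·4·6 = 531 ≡ 3.
  S = (9, 7, 3) ≠ 0, so r is not a codeword (an error is present).
Step 3: locate the error. For a single error e at position i, S_ℓ = v_i·e·α_i^ℓ, so α_err = S_1/S_0.
  S_0^{−1} = 9^{−1} = 5 (mod 11), so α_err = 7·5 = 35 ≡ 2 = α_2. Error position i = 2.
  Consistency check: S_2/S_1 = 3·8 = 24 ≡ 2 = α_err ✓ (single-error assumption holds).
Step 4: error magnitude e = S_0/v_2 = S_0·∏_{j≠2}(α_2 − α_j) = 9·8 = 72 ≡ 6 (mod 11).
Step 5: correct position 2: c_2 = r_2 − e = 7 − 6 ≡ 1 (mod 11). Hence c = [5, 1, 8, 4, 6].
  Check: interpolating c through the α_i gives m(x) = 9 + 7·x (degree < 2) with m(α_i) = c_i for every i, so c is indeed a codeword.


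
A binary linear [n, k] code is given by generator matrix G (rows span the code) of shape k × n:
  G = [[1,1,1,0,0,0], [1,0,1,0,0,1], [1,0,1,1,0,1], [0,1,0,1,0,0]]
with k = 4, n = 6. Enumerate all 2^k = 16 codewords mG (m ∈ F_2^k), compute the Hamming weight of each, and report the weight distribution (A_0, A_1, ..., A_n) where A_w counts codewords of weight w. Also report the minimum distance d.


Weight distribution: A_0 = 1, A_1 = 3, A_2 = 4, A_3 = 4, A_4 = 3, A_5 = 1. Minimum distance d = 1.

Enumerate all 2^4 = 16 messages m ∈ F_2^4.
For each, compute codeword c = mG in F_2^6, then tally its weight.
  m = 0000 → c = 000000, weight = 0.
  m = 1000 → c = 111000, weight = 3.
  m = 0100 → c = 101001, weight = 3.
  m = 1100 → c = 010001, weight = 2.
  m = 0010 → c = 101101, weight = 4.
  m = 1010 → c = 010101, weight = 3.
  m = 0110 → c = 000100, weight = 1.
  m = 1110 → c = 111100, weight = 4.
  m = 0001 → c = 010100, weight = 2.
  m = 1001 → c = 101100, weight = 3.
  m = 0101 → c = 111101, weight = 5.
  m = 1101 → c = 000101, weight = 2.
  m = 0011 → c = 111001, weight = 4.
  m = 1011 → c = 000001, weight = 1.
  m = 0111 → c = 010000, weight = 1.
  m = 1111 → c = 101000, weight = 2.
Tally weights:
  weight 0: 1 codewords.
  weight 1: 3 codewords.
  weight 2: 4 codewords.
  weight 3: 4 codewords.
  weight 4: 3 codewords.
  weight 5: 1 codewords.
Minimum distance d = smallest w > 0 with A_w > 0 = 1.
Sanity: Σ A_w = 16 = 2^4 = 16 ✓.


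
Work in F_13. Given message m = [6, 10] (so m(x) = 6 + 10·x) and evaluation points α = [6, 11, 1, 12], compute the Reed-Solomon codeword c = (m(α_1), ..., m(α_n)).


c = [1, 12, 3, 9]

Message polynomial: m(x) = 6 + 10·x (mod 13).
For each evaluation point α_i, compute m(α_i) mod 13:
  α_1 = 6: Horner steps 10 → 1, so m(6) = 1.
  α_2 = 11: Horner steps 10 → 12, so m(11) = 12.
  α_3 = 1: Horner steps 10 → 3, so m(1) = 3.
  α_4 = 12: Horner steps 10 → 9, so m(12) = 9.
Codeword c = [1, 12, 3, 9] ∈ F_13^4.


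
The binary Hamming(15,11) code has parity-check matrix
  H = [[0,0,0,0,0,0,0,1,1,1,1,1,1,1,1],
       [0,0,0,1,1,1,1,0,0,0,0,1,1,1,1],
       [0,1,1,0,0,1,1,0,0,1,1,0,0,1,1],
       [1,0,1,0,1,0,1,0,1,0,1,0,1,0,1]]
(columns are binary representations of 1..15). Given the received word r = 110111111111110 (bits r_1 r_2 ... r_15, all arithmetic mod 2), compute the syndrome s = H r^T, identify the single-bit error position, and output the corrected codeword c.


s = (1, 1, 0, 0)^T, error position = 12, corrected codeword c = 110111111110110

Compute s = H r^T mod 2 one row at a time:
  s_1 = 1 + 1 + 1 + 1 + 1 + 1 + 1 + 0 = 7 ≡ 1 (mod 2).
  s_2 = 1 + 1 + 1 + 1 + 1 + 1 + 1 + 0 = 7 ≡ 1 (mod 2).
  s_3 = 1 + 0 + 1 + 1 + 1 + 1 + 1 + 0 = 6 ≡ 0 (mod 2).
  s_4 = 1 + 0 + 1 + 1 + 1 + 1 + 1 + 0 = 6 ≡ 0 (mod 2).
s = (1, 1, 0, 0)^T — this equals column 12 of H (binary 1100), so error is at position 12.
Correct: flip bit 12 of r = 110111111111110 to get c = 110111111110110.


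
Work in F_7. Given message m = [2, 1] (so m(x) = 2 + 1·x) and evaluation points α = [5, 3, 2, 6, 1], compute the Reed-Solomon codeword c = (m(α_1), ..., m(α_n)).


c = [0, 5, 4, 1, 3]

Message polynomial: m(x) = 2 + 1·x (mod 7).
For each evaluation point α_i, compute m(α_i) mod 7:
  α_1 = 5: Horner steps 1 → 0, so m(5) = 0.
  α_2 = 3: Horner steps 1 → 5, so m(3) = 5.
  α_3 = 2: Horner steps 1 → 4, so m(2) = 4.
  α_4 = 6: Horner steps 1 → 1, so m(6) = 1.
  α_5 = 1: Horner steps 1 → 3, so m(1) = 3.
Codeword c = [0, 5, 4, 1, 3] ∈ F_7^5.


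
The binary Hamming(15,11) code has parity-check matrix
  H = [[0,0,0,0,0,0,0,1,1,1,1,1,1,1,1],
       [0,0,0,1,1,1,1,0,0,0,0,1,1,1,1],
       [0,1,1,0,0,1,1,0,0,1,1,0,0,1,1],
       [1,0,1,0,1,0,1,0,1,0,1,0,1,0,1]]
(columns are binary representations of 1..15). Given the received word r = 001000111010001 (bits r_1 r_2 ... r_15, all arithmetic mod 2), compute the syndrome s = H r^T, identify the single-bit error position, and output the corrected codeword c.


s = (0, 0, 0, 1)^T, error position = 1, corrected codeword c = 101000111010001

Compute s = H r^T mod 2 one row at a time:
  s_1 = 1 + 1 + 0 + 1 + 0 + 0 + 0 + 1 = 4 ≡ 0 (mod 2).
  s_2 = 0 + 0 + 0 + 1 + 0 + 0 + 0 + 1 = 2 ≡ 0 (mod 2).
  s_3 = 0 + 1 + 0 + 1 + 0 + 1 + 0 + 1 = 4 ≡ 0 (mod 2).
  s_4 = 0 + 1 + 0 + 1 + 1 + 1 + 0 + 1 = 5 ≡ 1 (mod 2).
s = (0, 0, 0, 1)^T — this equals column 1 of H (binary 0001), so error is at position 1.
Correct: flip bit 1 of r = 001000111010001 to get c = 101000111010001.


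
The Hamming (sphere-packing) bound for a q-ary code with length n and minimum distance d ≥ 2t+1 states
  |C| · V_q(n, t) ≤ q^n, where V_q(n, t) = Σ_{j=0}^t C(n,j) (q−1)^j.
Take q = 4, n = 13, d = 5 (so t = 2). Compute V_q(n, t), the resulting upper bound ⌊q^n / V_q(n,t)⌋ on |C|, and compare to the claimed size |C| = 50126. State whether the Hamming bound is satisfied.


V_q(n, t) = 742, q^n = 67108864, Hamming bound = 90443, |C| = 50126 ≤ bound (satisfied).

Step 1: Compute V_q(n, t) = Σ_{j=0}^2 C(n, j) (q−1)^j.
  j = 0: C(13,0)·(3)^0 = 1·1 = 1.
  j = 1: C(13,1)·(3)^1 = 13·3 = 39.
  j = 2: C(13,2)·(3)^2 = 78·9 = 702.
  V_q(n, t) = 1 + 39 + 702 = 742.
Step 2: q^n = 4^13 = 67108864.
Step 3: Hamming bound ⌊q^n / V_q(n,t)⌋ = ⌊67108864/742⌋ = 90443.
Step 4: Compare |C| = 50126 to 90443: satisfied.
The claimed |C| lies below the Hamming bound.


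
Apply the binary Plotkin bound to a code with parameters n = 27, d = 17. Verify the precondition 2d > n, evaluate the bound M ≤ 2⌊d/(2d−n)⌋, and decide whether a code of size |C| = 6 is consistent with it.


Plotkin bound M ≤ 4; given |C| = 6 > bound (violated).

Check applicability: 2d = 34, n = 27.
2d − n = 7 > 0, so Plotkin applies.
Compute d/(2d−n) = 17/7 ≈ 2.4286.
⌊d/(2d−n)⌋ = 2.
Plotkin bound: M ≤ 2·2 = 4.
Given |C| = 6, check: VIOLATED.
This |C| is above the Plotkin bound, so no binary code with n = 27, d = 17 and 6 codewords exists.


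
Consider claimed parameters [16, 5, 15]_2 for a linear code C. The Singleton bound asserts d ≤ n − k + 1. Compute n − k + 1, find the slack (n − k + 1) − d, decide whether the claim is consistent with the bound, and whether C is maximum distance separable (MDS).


Singleton RHS = n − k + 1 = 12, slack = -3, bound violated (no such code; not MDS).

Singleton bound: d ≤ n − k + 1.
Here n = 16, k = 5, so n − k + 1 = 12.
Given d = 15, check d ≤ 12: NO.
Slack = (n − k + 1) − d = -3.
The slack is negative: d = 15 exceeds n − k + 1 = 12 by 3, so the Singleton bound is violated and no linear [16, 5, 15]_2 code can exist. In particular it is not MDS (MDS requires d = n − k + 1 exactly).
Description: the claimed parameters are [16, 5, 15]_2; such a code would be impossible (violates the Singleton bound).


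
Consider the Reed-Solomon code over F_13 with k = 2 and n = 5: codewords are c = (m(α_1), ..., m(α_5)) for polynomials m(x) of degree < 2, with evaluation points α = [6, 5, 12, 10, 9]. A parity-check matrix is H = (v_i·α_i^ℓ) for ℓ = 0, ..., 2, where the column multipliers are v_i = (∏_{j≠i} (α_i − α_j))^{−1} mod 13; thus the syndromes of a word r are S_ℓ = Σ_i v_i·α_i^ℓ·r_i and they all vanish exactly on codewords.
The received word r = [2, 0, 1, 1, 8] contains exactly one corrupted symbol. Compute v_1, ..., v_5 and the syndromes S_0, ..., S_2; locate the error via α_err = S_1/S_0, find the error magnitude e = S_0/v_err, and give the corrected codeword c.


S = (9, 12, 3), error at position 4, error magnitude e = 4, c = [2, 0, 1, 10, 8].

Step 1: column multipliers v_i = (∏_{j≠i}(α_i − α_j))^{−1} mod 13.
  i = 1 (α = 6): (6−5)(6−12)(6−10)(6−9) = 1·(−6)·(−4)·(−3) = −72 ≡ 6, so v_1 = 6^{−1} = 11 (mod 13).
  i = 2 (α = 5): (5−6)(5−12)(5−10)(5−9) = (−1)·(−7)·(−5)·(−4) = 140 ≡ 10, so v_2 = 10^{−1} = 4 (mod 13).
  i = 3 (α = 12): (12−6)(12−5)(12−10)(12−9) = 6·7·2·3 = 252 ≡ 5, so v_3 = 5^{−1} = 8 (mod 13).
  i = 4 (α = 10): (10−6)(10−5)(10−12)(10−9) = 4·5·(−2)·1 = −40 ≡ 12, so v_4 = 12^{−1} = 12 (mod 13).
  i = 5 (α = 9): (9−6)(9−5)(9−12)(9−10) = 3·4·(−3)·(−1) = 36 ≡ 10, so v_5 = 10^{−1} = 4 (mod 13).
  v = [11, 4, 8, 12, 4].
Step 2: syndromes of r = [2, 0, 1, 1, 8] (all sums mod 13).
  S_0 = Σ v_i r_i = 11·2 + 4·0 + 8·1 + 12·1 + 4·8 = 74 ≡ 9.
  S_1 = Σ v_i α_i r_i = 11·6·2 + 4·5·0 + 8·12·1 + 12·10·1 + 4·9·8 = 636 ≡ 12.
  α_i^2 mod 13 = [10, 12, 1, 9, 3].
  S_2 = Σ v_i α_i^2 r_i = 11·10·2 + 4·12·0 + 8·1·1 + 12·9·1 + 4·3·8 = 432 ≡ 3.
  S = (9, 12, 3) ≠ 0, so r is not a codeword (an error is present).
Step 3: locate the error. For a single error e at position i, S_ℓ = v_i·e·α_i^ℓ, so α_err = S_1/S_0.
  S_0^{−1} = 9^{−1} = 3 (mod 13), so α_err = 12·3 = 36 ≡ 10 = α_4. Error position i = 4.
  Consistency check: S_2/S_1 = 3·12 = 36 ≡ 10 = α_err ✓ (single-error assumption holds).
Step 4: error magnitude e = S_0/v_4 = S_0·∏_{j≠4}(α_4 − α_j) = 9·12 = 108 ≡ 4 (mod 13).
Step 5: correct position 4: c_4 = r_4 − e = 1 − 4 ≡ 10 (mod 13). Hence c = [2, 0, 1, 10, 8].
  Check: interpolating c through the α_i gives m(x) = 3 + 2·x (degree < 2) with m(α_i) = c_i for every i, so c is indeed a codeword.


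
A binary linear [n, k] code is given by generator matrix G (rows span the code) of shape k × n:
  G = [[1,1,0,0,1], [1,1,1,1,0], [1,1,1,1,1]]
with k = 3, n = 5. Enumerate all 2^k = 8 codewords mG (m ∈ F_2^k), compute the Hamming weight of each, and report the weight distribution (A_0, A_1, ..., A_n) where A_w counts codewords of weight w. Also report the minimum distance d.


Weight distribution: A_0 = 1, A_1 = 1, A_2 = 2, A_3 = 2, A_4 = 1, A_5 = 1. Minimum distance d = 1.

Enumerate all 2^3 = 8 messages m ∈ F_2^3.
For each, compute codeword c = mG in F_2^5, then tally its weight.
  m = 000 → c = 00000, weight = 0.
  m = 100 → c = 11001, weight = 3.
  m = 010 → c = 11110, weight = 4.
  m = 110 → c = 00111, weight = 3.
  m = 001 → c = 11111, weight = 5.
  m = 101 → c = 00110, weight = 2.
  m = 011 → c = 00001, weight = 1.
  m = 111 → c = 11000, weight = 2.
Tally weights:
  weight 0: 1 codewords.
  weight 1: 1 codewords.
  weight 2: 2 codewords.
  weight 3: 2 codewords.
  weight 4: 1 codewords.
  weight 5: 1 codewords.
Minimum distance d = smallest w > 0 with A_w > 0 = 1.
Sanity: Σ A_w = 8 = 2^3 = 8 ✓.
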